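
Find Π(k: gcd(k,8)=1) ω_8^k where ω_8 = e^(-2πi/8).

The primitive 8th roots of unity are ω_8^k for k coprime to 8: k ∈ {1, 3, 5, 7}
Their product equals the constant term of the cyclotomic polynomial Φ_8(x) up to sign.
For n ≥ 3, the product of all primitive nth roots of unity is 1. (For n=1 it is 1; for n=2 it is -1.)

1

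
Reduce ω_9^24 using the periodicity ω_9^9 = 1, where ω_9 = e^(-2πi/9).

Since ω_9^9 = 1, powers reduce modulo 9.
24 mod 9 = 6
So ω_9^24 = ω_9^6 = e^(-2πi·6/9)

ω_9^24 = ω_9^6 = -0.5000+0.8660i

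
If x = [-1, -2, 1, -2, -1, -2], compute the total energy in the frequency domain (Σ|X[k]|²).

Parseval: Σ|x[n]|² = (1/N)Σ|X[k]|², so Σ|X[k]|² = N·Σ|x[n]|² = 6·15.0000

Σ|X[k]|² = N·Σ|x[n]|² = 6·15.0000 = 90.0000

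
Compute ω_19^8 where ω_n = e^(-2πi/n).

ω_19^8 = e^(-2πi·8/19)
= cos(-2π·8/19) + i·sin(-2π·8/19)
= cos(-16π/19) + i·sin(-16π/19)

ω_19^8 = cos(-16π/19) + i·sin(-16π/19) = -0.8795-0.4759i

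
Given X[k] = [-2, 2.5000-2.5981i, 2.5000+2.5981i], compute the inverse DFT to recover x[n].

x[n] = (1/3) Σ(k=0 to 2) X[k] · e^(2πikn/3)

Computing each x[n]:
x[0] = 1
x[1] = 0
x[2] = -3

x = [1, 0, -3]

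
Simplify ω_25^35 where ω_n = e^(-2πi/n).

Since ω_25^25 = 1, powers reduce modulo 25.
35 mod 25 = 10
So ω_25^35 = ω_25^10 = e^(-2πi·10/25)

ω_25^35 = ω_25^10 = -0.8090-0.5878i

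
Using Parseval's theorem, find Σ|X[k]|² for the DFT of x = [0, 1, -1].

Parseval: Σ|x[n]|² = (1/N)Σ|X[k]|², so Σ|X[k]|² = N·Σ|x[n]|² = 3·2.0000

Σ|X[k]|² = N·Σ|x[n]|² = 3·2.0000 = 6.0000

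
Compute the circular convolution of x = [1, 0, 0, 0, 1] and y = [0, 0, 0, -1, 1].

(x ⊛ y)[n] = Σ(m=0 to 4) x[m] · y[(n-m) mod 5]

Computing each output sample:
(x ⊛ y)[0] = 0
(x ⊛ y)[1] = 0
(x ⊛ y)[2] = -1
(x ⊛ y)[3] = 0
(x ⊛ y)[4] = 1

x ⊛ y = [0, 0, -1, 0, 1]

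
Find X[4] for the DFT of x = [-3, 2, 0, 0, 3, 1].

X[4] = Σ(n=0 to 5) x[n] · ω_6^(4n) where ω_6 = e^(-2πi/6)
= (-3)·ω_6^0 + (2)·ω_6^4 + (0)·ω_6^8 + (0)·ω_6^12 + (3)·ω_6^16 + (1)·ω_6^20

X[4] = -6.0000+3.4641i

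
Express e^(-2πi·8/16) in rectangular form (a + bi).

ω_16^8 = e^(-2πi·8/16)
= cos(-2π·8/16) + i·sin(-2π·8/16)
= cos(-16π/16) + i·sin(-16π/16)

ω_16^8 = cos(-16π/16) + i·sin(-16π/16) = -1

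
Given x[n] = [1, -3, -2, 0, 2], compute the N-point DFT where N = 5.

X[k] = Σ(n=0 to 4) x[n] · ω_5^(nk)
where ω_5 = e^(-2πi/5)

Computing each X[k]:
X[0] = -2
X[1] = 2.3090+5.9309i
X[2] = 1.1910+1.0368i
X[3] = 1.1910-1.0368i
X[4] = 2.3090-5.9309i

X = [-2, 2.3090+5.9309i, 1.1910+1.0368i, 1.1910-1.0368i, 2.3090-5.9309i]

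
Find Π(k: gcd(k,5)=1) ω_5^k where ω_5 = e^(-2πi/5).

The primitive 5th roots of unity are ω_5^k for k coprime to 5: k ∈ {1, 2, 3, 4}
Their product equals the constant term of the cyclotomic polynomial Φ_5(x) up to sign.
For n ≥ 3, the product of all primitive nth roots of unity is 1. (For n=1 it is 1; for n=2 it is -1.)

1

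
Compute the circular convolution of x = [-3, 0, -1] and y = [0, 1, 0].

(x ⊛ y)[n] = Σ(m=0 to 2) x[m] · y[(n-m) mod 3]

Computing each output sample:
(x ⊛ y)[0] = -1
(x ⊛ y)[1] = -3
(x ⊛ y)[2] = 0

x ⊛ y = [-1, -3, 0]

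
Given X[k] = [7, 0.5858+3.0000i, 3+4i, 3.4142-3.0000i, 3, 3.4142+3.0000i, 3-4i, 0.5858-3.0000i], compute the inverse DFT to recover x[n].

x[n] = (1/8) Σ(k=0 to 7) X[k] · e^(2πikn/8)

Computing each x[n]:
x[0] = 3
x[1] = -1
x[2] = -1
x[3] = 2
x[4] = 1
x[5] = 0
x[6] = 2
x[7] = 1

x = [3, -1, -1, 2, 1, 0, 2, 1]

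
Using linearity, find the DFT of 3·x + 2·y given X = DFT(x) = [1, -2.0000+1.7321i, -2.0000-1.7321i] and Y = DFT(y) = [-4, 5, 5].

By linearity: DFT(3x + 2y) = 3·DFT(x) + 2·DFT(y)
= 3·[1, -2.0000+1.7321i, -2.0000-1.7321i] + 2·[-4, 5, 5]

Computing element-wise:
Z[0] = 3·(1) + 2·(-4) = -5
Z[1] = 3·(-2.0000+1.7321i) + 2·(5) = 4.0000+5.1963i
Z[2] = 3·(-2.0000-1.7321i) + 2·(5) = 4.0000-5.1963i

DFT(3x + 2y) = 3·X + 2·Y = [-5, 4.0000+5.1963i, 4.0000-5.1963i]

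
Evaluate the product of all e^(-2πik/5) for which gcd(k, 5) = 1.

The primitive 5th roots of unity are ω_5^k for k coprime to 5: k ∈ {1, 2, 3, 4}
Their product equals the constant term of the cyclotomic polynomial Φ_5(x) up to sign.
For n ≥ 3, the product of all primitive nth roots of unity is 1. (For n=1 it is 1; for n=2 it is -1.)

1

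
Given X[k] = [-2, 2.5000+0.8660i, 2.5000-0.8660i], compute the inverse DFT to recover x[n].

x[n] = (1/3) Σ(k=0 to 2) X[k] · e^(2πikn/3)

Computing each x[n]:
x[0] = 1
x[1] = -2
x[2] = -1

x = [1, -2, -1]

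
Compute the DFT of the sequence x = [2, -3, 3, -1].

X[k] = Σ(n=0 to 3) x[n] · ω_4^(nk)
where ω_4 = e^(-2πi/4)

Computing each X[k]:
X[0] = 1
X[1] = -1+2i
X[2] = 9
X[3] = -1-2i

X = [1, -1+2i, 9, -1-2i]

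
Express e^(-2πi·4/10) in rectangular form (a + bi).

ω_10^4 = e^(-2πi·4/10)
= cos(-2π·4/10) + i·sin(-2π·4/10)
= cos(-8π/10) + i·sin(-8π/10)

ω_10^4 = cos(-8π/10) + i·sin(-8π/10) = -0.8090-0.5878i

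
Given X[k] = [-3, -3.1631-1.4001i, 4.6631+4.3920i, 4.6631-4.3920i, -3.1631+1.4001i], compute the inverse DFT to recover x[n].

x[n] = (1/5) Σ(k=0 to 4) X[k] · e^(2πikn/5)

Computing each x[n]:
x[0] = 0
x[1] = -3
x[2] = 3
x[3] = -1
x[4] = -2

x = [0, -3, 3, -1, -2]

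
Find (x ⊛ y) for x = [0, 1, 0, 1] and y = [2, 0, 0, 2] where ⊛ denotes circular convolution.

(x ⊛ y)[n] = Σ(m=0 to 3) x[m] · y[(n-m) mod 4]

Computing each output sample:
(x ⊛ y)[0] = 2
(x ⊛ y)[1] = 2
(x ⊛ y)[2] = 2
(x ⊛ y)[3] = 2

x ⊛ y = [2, 2, 2, 2]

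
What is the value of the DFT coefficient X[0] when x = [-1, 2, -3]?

X[0] = Σ(n=0 to 2) x[n] · ω_3^0 = Σ x[n]
= (-1) + (2) + (-3)

X[0] = -2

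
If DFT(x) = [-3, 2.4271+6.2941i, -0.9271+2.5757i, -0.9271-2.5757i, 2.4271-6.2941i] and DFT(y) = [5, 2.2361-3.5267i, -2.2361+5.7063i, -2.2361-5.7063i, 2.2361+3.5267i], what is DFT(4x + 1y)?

By linearity: DFT(4x + 1y) = 4·DFT(x) + 1·DFT(y)
= 4·[-3, 2.4271+6.2941i, -0.9271+2.5757i, -0.9271-2.5757i, 2.4271-6.2941i] + 1·[5, 2.2361-3.5267i, -2.2361+5.7063i, -2.2361-5.7063i, 2.2361+3.5267i]

Computing element-wise:
Z[0] = 4·(-3) + 1·(5) = -7
Z[1] = 4·(2.4271+6.2941i) + 1·(2.2361-3.5267i) = 11.9445+21.6497i
Z[2] = 4·(-0.9271+2.5757i) + 1·(-2.2361+5.7063i) = -5.9445+16.0091i
Z[3] = 4·(-0.9271-2.5757i) + 1·(-2.2361-5.7063i) = -5.9445-16.0091i
Z[4] = 4·(2.4271-6.2941i) + 1·(2.2361+3.5267i) = 11.9445-21.6497i

DFT(4x + 1y) = 4·X + 1·Y = [-7, 11.9445+21.6497i, -5.9445+16.0091i, -5.9445-16.0091i, 11.9445-21.6497i]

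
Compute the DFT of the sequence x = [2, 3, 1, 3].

X[k] = Σ(n=0 to 3) x[n] · ω_4^(nk)
where ω_4 = e^(-2πi/4)

Computing each X[k]:
X[0] = 9
X[1] = 1
X[2] = -3
X[3] = 1

X = [9, 1, -3, 1]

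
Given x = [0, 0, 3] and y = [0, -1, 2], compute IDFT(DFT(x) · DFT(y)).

(x ⊛ y)[n] = Σ(m=0 to 2) x[m] · y[(n-m) mod 3]

Computing each output sample:
(x ⊛ y)[0] = -3
(x ⊛ y)[1] = 6
(x ⊛ y)[2] = 0

x ⊛ y = [-3, 6, 0]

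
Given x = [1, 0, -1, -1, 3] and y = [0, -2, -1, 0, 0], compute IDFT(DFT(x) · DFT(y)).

(x ⊛ y)[n] = Σ(m=0 to 4) x[m] · y[(n-m) mod 5]

Computing each output sample:
(x ⊛ y)[0] = -5
(x ⊛ y)[1] = -5
(x ⊛ y)[2] = -1
(x ⊛ y)[3] = 2
(x ⊛ y)[4] = 3

x ⊛ y = [-5, -5, -1, 2, 3]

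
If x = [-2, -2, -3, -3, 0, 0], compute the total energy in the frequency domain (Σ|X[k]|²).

Parseval: Σ|x[n]|² = (1/N)Σ|X[k]|², so Σ|X[k]|² = N·Σ|x[n]|² = 6·26.0000

Σ|X[k]|² = N·Σ|x[n]|² = 6·26.0000 = 156.0000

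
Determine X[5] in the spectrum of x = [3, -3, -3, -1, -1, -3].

X[5] = Σ(n=0 to 5) x[n] · ω_6^(5n) where ω_6 = e^(-2πi/6)
= (3)·ω_6^0 + (-3)·ω_6^5 + (-3)·ω_6^10 + (-1)·ω_6^15 + (-1)·ω_6^20 + (-3)·ω_6^25

X[5] = 3.0000-1.7321i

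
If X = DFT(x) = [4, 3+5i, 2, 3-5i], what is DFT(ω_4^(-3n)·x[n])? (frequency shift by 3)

Modulation property: DFT(ω_4^(-3n)·x[n]) = X[(k-3) mod 4], so circularly shift X by 3 positions.

X[k-3] = [3+5i, 2, 3-5i, 4]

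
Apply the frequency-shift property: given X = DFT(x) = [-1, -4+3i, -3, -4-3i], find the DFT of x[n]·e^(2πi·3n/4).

Modulation property: DFT(ω_4^(-3n)·x[n]) = X[(k-3) mod 4], so circularly shift X by 3 positions.

X[k-3] = [-4+3i, -3, -4-3i, -1]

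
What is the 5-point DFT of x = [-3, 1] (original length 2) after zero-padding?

Original 2-point DFT: [-2, -4]
Zero-padded 5-point DFT provides frequency interpolation.

DFT_5([x, 0, ...]) = [-2, -2.6910-0.9511i, -3.8090-0.5878i, -3.8090+0.5878i, -2.6910+0.9511i]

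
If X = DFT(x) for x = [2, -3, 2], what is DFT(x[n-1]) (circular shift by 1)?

Time shift by 1: X_shifted[k] = ω_3^(1k) · X[k]
Shifted x = [2, 2, -3]

DFT(x[n-1]) = [1, 2.5000-4.3301i, 2.5000+4.3301i]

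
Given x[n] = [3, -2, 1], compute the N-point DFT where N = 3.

X[k] = Σ(n=0 to 2) x[n] · ω_3^(nk)
where ω_3 = e^(-2πi/3)

Computing each X[k]:
X[0] = 2
X[1] = 3.5000+2.5981i
X[2] = 3.5000-2.5981i

X = [2, 3.5000+2.5981i, 3.5000-2.5981i]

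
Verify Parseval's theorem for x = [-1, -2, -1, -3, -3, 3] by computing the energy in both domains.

Time domain:
Σ|x[n]|² = |-1|² + |-2|² + |-1|² + |-3|² + |-3|² + |3|² = 33.0000

Frequency domain:
(1/6)Σ|X[k]|² = (1/6)(|-7|² + |4.5000+2.5981i|² + |-2.5000+6.0622i|² + |-3|² + |-2.5000-6.0622i|² + |4.5000-2.5981i|²) = (1/6)·198.0000 = 33.0000

Both sides agree, confirming Parseval's theorem.

Σ|x[n]|² = (1/N)Σ|X[k]|² = 33.0000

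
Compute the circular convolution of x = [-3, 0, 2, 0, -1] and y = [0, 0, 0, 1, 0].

(x ⊛ y)[n] = Σ(m=0 to 4) x[m] · y[(n-m) mod 5]

Computing each output sample:
(x ⊛ y)[0] = 2
(x ⊛ y)[1] = 0
(x ⊛ y)[2] = -1
(x ⊛ y)[3] = -3
(x ⊛ y)[4] = 0

x ⊛ y = [2, 0, -1, -3, 0]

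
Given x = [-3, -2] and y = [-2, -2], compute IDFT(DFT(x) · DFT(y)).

(x ⊛ y)[n] = Σ(m=0 to 1) x[m] · y[(n-m) mod 2]

Computing each output sample:
(x ⊛ y)[0] = 10
(x ⊛ y)[1] = 10

x ⊛ y = [10, 10]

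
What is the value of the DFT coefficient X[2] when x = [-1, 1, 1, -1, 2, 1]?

X[2] = Σ(n=0 to 5) x[n] · ω_6^(2n) where ω_6 = e^(-2πi/6)
= (-1)·ω_6^0 + (1)·ω_6^2 + (1)·ω_6^4 + (-1)·ω_6^6 + (2)·ω_6^8 + (1)·ω_6^10

X[2] = -4.5000-0.8660i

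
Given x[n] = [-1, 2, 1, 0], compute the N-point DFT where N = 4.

X[k] = Σ(n=0 to 3) x[n] · ω_4^(nk)
where ω_4 = e^(-2πi/4)

Computing each X[k]:
X[0] = 2
X[1] = -2-2i
X[2] = -2
X[3] = -2+2i

X = [2, -2-2i, -2, -2+2i]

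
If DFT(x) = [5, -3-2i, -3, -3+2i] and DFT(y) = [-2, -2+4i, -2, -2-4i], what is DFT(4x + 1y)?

By linearity: DFT(4x + 1y) = 4·DFT(x) + 1·DFT(y)
= 4·[5, -3-2i, -3, -3+2i] + 1·[-2, -2+4i, -2, -2-4i]

Computing element-wise:
Z[0] = 4·(5) + 1·(-2) = 18
Z[1] = 4·(-3-2i) + 1·(-2+4i) = -14-4i
Z[2] = 4·(-3) + 1·(-2) = -14
Z[3] = 4·(-3+2i) + 1·(-2-4i) = -14+4i

DFT(4x + 1y) = 4·X + 1·Y = [18, -14-4i, -14, -14+4i]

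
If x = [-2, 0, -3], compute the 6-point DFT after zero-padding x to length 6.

Original 3-point DFT: [-5, -0.5000-2.5981i, -0.5000+2.5981i]
Zero-padded 6-point DFT provides frequency interpolation.

DFT_6([x, 0, ...]) = [-5, -0.5000+2.5981i, -0.5000-2.5981i, -5, -0.5000+2.5981i, -0.5000-2.5981i]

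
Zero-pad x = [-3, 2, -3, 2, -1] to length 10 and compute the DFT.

Original 5-point DFT: [-3, -1.8820+0.0858i, -4.1180-6.5186i, -4.1180+6.5186i, -1.8820-0.0858i]
Zero-padded 10-point DFT provides frequency interpolation.

DFT_10([x, 0, ...]) = [-3, -2.1180+0.3633i, -1.8820+0.0858i, 0.1180-1.5388i, -4.1180-6.5186i, -11, -4.1180+6.5186i, 0.1180+1.5388i, -1.8820-0.0858i, -2.1180-0.3633i]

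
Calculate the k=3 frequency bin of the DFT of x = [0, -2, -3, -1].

X[3] = Σ(n=0 to 3) x[n] · ω_4^(3n) where ω_4 = e^(-2πi/4)
= (0)·ω_4^0 + (-2)·ω_4^3 + (-3)·ω_4^6 + (-1)·ω_4^9

X[3] = 3-1i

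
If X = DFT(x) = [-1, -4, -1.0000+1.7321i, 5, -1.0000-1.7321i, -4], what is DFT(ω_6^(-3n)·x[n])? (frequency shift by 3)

Modulation property: DFT(ω_6^(-3n)·x[n]) = X[(k-3) mod 6], so circularly shift X by 3 positions.

X[k-3] = [5, -1.0000-1.7321i, -4, -1, -4, -1.0000+1.7321i]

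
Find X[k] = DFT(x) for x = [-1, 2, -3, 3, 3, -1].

X[k] = Σ(n=0 to 5) x[n] · ω_6^(nk)
where ω_6 = e^(-2πi/6)

Computing each X[k]:
X[0] = 3
X[1] = -3.5000+2.5981i
X[2] = 1.5000-7.7942i
X[3] = -5
X[4] = 1.5000+7.7942i
X[5] = -3.5000-2.5981i

X = [3, -3.5000+2.5981i, 1.5000-7.7942i, -5, 1.5000+7.7942i, -3.5000-2.5981i]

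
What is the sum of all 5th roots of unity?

Sum of all nth roots of unity equals 0 for n > 1 (geometric series with r ≠ 1).

0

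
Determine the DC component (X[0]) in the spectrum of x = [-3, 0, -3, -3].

X[0] = Σ(n=0 to 3) x[n] · ω_4^0 = Σ x[n]
= (-3) + (0) + (-3) + (-3)

X[0] = -9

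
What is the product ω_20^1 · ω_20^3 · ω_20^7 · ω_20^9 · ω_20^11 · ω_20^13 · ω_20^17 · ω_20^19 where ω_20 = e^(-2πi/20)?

The primitive 20th roots of unity are ω_20^k for k coprime to 20: k ∈ {1, 3, 7, 9, 11, 13, 17, 19}
Their product equals the constant term of the cyclotomic polynomial Φ_20(x) up to sign.
For n ≥ 3, the product of all primitive nth roots of unity is 1. (For n=1 it is 1; for n=2 it is -1.)

1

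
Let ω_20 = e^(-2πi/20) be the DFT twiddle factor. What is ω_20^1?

ω_20^1 = e^(-2πi·1/20)
= cos(-2π·1/20) + i·sin(-2π·1/20)
= cos(-2π/20) + i·sin(-2π/20)

ω_20^1 = cos(-2π/20) + i·sin(-2π/20) = 0.9511-0.3090i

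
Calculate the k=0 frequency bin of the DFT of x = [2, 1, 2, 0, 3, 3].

X[0] = Σ(n=0 to 5) x[n] · ω_6^0 = Σ x[n]
= (2) + (1) + (2) + (0) + (3) + (3)

X[0] = 11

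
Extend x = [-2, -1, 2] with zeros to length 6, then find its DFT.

Original 3-point DFT: [-1, -2.5000+2.5981i, -2.5000-2.5981i]
Zero-padded 6-point DFT provides frequency interpolation.

DFT_6([x, 0, ...]) = [-1, -3.5000-0.8660i, -2.5000+2.5981i, 1, -2.5000-2.5981i, -3.5000+0.8660i]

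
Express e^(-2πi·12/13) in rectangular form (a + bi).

ω_13^12 = e^(-2πi·12/13)
= cos(-2π·12/13) + i·sin(-2π·12/13)
= cos(-24π/13) + i·sin(-24π/13)

ω_13^12 = cos(-24π/13) + i·sin(-24π/13) = 0.8855+0.4647i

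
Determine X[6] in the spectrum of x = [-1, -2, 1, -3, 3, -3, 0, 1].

X[6] = Σ(n=0 to 7) x[n] · ω_8^(6n) where ω_8 = e^(-2πi/8)
= (-1)·ω_8^0 + (-2)·ω_8^6 + (1)·ω_8^12 + (-3)·ω_8^18 + (3)·ω_8^24 + (-3)·ω_8^30 + (0)·ω_8^36 + (1)·ω_8^42

X[6] = 1-3i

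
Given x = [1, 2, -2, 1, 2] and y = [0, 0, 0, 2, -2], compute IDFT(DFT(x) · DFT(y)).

(x ⊛ y)[n] = Σ(m=0 to 4) x[m] · y[(n-m) mod 5]

Computing each output sample:
(x ⊛ y)[0] = -8
(x ⊛ y)[1] = 6
(x ⊛ y)[2] = 2
(x ⊛ y)[3] = -2
(x ⊛ y)[4] = 2

x ⊛ y = [-8, 6, 2, -2, 2]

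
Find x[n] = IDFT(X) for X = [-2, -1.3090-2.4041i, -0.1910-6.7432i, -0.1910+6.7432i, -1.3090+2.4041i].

x[n] = (1/5) Σ(k=0 to 4) X[k] · e^(2πikn/5)

Computing each x[n]:
x[0] = -1
x[1] = 2
x[2] = -2
x[3] = 2
x[4] = -3

x = [-1, 2, -2, 2, -3]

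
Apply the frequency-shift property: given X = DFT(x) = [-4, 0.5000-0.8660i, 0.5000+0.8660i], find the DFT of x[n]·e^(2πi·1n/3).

Modulation property: DFT(ω_3^(-1n)·x[n]) = X[(k-1) mod 3], so circularly shift X by 1 positions.

X[k-1] = [0.5000+0.8660i, -4, 0.5000-0.8660i]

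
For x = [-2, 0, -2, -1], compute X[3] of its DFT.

X[3] = Σ(n=0 to 3) x[n] · ω_4^(3n) where ω_4 = e^(-2πi/4)
= (-2)·ω_4^0 + (0)·ω_4^3 + (-2)·ω_4^6 + (-1)·ω_4^9

X[3] = 1i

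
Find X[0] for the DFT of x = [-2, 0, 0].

X[0] = Σ(n=0 to 2) x[n] · ω_3^0 = Σ x[n]
= (-2) + (0) + (0)

X[0] = -2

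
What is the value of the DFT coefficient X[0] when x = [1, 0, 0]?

X[0] = Σ(n=0 to 2) x[n] · ω_3^0 = Σ x[n]
= (1) + (0) + (0)

X[0] = 1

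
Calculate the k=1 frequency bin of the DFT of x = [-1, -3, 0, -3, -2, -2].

X[1] = Σ(n=0 to 5) x[n] · ω_6^(1n) where ω_6 = e^(-2πi/6)
= (-1)·ω_6^0 + (-3)·ω_6^1 + (0)·ω_6^2 + (-3)·ω_6^3 + (-2)·ω_6^4 + (-2)·ω_6^5

X[1] = 0.5000-0.8660i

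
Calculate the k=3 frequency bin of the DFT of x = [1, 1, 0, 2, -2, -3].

X[3] = Σ(n=0 to 5) x[n] · ω_6^(3n) where ω_6 = e^(-2πi/6)
= (1)·ω_6^0 + (1)·ω_6^3 + (0)·ω_6^6 + (2)·ω_6^9 + (-2)·ω_6^12 + (-3)·ω_6^15

X[3] = -1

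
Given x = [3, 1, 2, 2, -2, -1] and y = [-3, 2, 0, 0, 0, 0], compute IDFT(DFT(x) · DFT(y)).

(x ⊛ y)[n] = Σ(m=0 to 5) x[m] · y[(n-m) mod 6]

Computing each output sample:
(x ⊛ y)[0] = -11
(x ⊛ y)[1] = 3
(x ⊛ y)[2] = -4
(x ⊛ y)[3] = -2
(x ⊛ y)[4] = 10
(x ⊛ y)[5] = -1

x ⊛ y = [-11, 3, -4, -2, 10, -1]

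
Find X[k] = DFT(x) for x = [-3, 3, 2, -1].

X[k] = Σ(n=0 to 3) x[n] · ω_4^(nk)
where ω_4 = e^(-2πi/4)

Computing each X[k]:
X[0] = 1
X[1] = -5-4i
X[2] = -3
X[3] = -5+4i

X = [1, -5-4i, -3, -5+4i]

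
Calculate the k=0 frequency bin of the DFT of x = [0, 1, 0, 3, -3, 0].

X[0] = Σ(n=0 to 5) x[n] · ω_6^0 = Σ x[n]
= (0) + (1) + (0) + (3) + (-3) + (0)

X[0] = 1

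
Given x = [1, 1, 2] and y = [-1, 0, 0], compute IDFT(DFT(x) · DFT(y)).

(x ⊛ y)[n] = Σ(m=0 to 2) x[m] · y[(n-m) mod 3]

Computing each output sample:
(x ⊛ y)[0] = -1
(x ⊛ y)[1] = -1
(x ⊛ y)[2] = -2

x ⊛ y = [-1, -1, -2]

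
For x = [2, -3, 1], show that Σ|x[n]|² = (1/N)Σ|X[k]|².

Time domain:
Σ|x[n]|² = |2|² + |-3|² + |1|² = 14.0000

Frequency domain:
(1/3)Σ|X[k]|² = (1/3)(|0|² + |3.0000+3.4641i|² + |3.0000-3.4641i|²) = (1/3)·42.0000 = 14.0000

Both sides agree, confirming Parseval's theorem.

Σ|x[n]|² = (1/N)Σ|X[k]|² = 14.0000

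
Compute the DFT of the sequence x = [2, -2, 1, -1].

X[k] = Σ(n=0 to 3) x[n] · ω_4^(nk)
where ω_4 = e^(-2πi/4)

Computing each X[k]:
X[0] = 0
X[1] = 1+1i
X[2] = 6
X[3] = 1-1i

X = [0, 1+1i, 6, 1-1i]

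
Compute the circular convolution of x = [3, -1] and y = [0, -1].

(x ⊛ y)[n] = Σ(m=0 to 1) x[m] · y[(n-m) mod 2]

Computing each output sample:
(x ⊛ y)[0] = 1
(x ⊛ y)[1] = -3

x ⊛ y = [1, -3]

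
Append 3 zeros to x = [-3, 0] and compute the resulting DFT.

Original 2-point DFT: [-3, -3]
Zero-padded 5-point DFT provides frequency interpolation.

DFT_5([x, 0, ...]) = [-3, -3, -3, -3, -3]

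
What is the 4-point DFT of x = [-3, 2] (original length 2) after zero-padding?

Original 2-point DFT: [-1, -5]
Zero-padded 4-point DFT provides frequency interpolation.

DFT_4([x, 0, ...]) = [-1, -3-2i, -5, -3+2i]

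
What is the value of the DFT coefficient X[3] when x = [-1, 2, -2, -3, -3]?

X[3] = Σ(n=0 to 4) x[n] · ω_5^(3n) where ω_5 = e^(-2πi/5)
= (-1)·ω_5^0 + (2)·ω_5^3 + (-2)·ω_5^6 + (-3)·ω_5^9 + (-3)·ω_5^12

X[3] = -1.7361+1.9879i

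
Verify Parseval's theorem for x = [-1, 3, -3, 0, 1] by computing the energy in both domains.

Time domain:
Σ|x[n]|² = |-1|² + |3|² + |-3|² + |0|² + |1|² = 20.0000

Frequency domain:
(1/5)Σ|X[k]|² = (1/5)(|0|² + |2.6631-0.1388i|² + |-5.1631-4.0287i|² + |-5.1631+4.0287i|² + |2.6631+0.1388i|²) = (1/5)·100.0000 = 20.0000

Both sides agree, confirming Parseval's theorem.

Σ|x[n]|² = (1/N)Σ|X[k]|² = 20.0000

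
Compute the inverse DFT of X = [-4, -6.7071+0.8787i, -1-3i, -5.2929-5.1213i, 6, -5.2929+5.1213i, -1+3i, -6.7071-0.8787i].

x[n] = (1/8) Σ(k=0 to 7) X[k] · e^(2πikn/8)

Computing each x[n]:
x[0] = -3
x[1] = 0
x[2] = -1
x[3] = -1
x[4] = 3
x[5] = -1
x[6] = 2
x[7] = -3

x = [-3, 0, -1, -1, 3, -1, 2, -3]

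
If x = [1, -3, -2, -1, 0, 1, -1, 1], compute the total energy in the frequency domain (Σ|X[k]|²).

Parseval: Σ|x[n]|² = (1/N)Σ|X[k]|², so Σ|X[k]|² = N·Σ|x[n]|² = 8·18.0000

Σ|X[k]|² = N·Σ|x[n]|² = 8·18.0000 = 144.0000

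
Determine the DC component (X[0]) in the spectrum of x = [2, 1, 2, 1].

X[0] = Σ(n=0 to 3) x[n] · ω_4^0 = Σ x[n]
= (2) + (1) + (2) + (1)

X[0] = 6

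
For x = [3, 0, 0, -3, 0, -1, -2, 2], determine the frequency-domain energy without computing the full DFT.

Parseval: Σ|x[n]|² = (1/N)Σ|X[k]|², so Σ|X[k]|² = N·Σ|x[n]|² = 8·27.0000

Σ|X[k]|² = N·Σ|x[n]|² = 8·27.0000 = 216.0000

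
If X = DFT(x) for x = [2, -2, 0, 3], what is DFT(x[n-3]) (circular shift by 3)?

Time shift by 3: X_shifted[k] = ω_4^(3k) · X[k]
Shifted x = [-2, 0, 3, 2]

DFT(x[n-3]) = [3, -5+2i, -1, -5-2i]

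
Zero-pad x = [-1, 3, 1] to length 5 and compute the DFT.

Original 3-point DFT: [3, -3.0000-1.7321i, -3.0000+1.7321i]
Zero-padded 5-point DFT provides frequency interpolation.

DFT_5([x, 0, ...]) = [3, -0.8820-3.4410i, -3.1180-0.8123i, -3.1180+0.8123i, -0.8820+3.4410i]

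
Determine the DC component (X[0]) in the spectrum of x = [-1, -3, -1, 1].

X[0] = Σ(n=0 to 3) x[n] · ω_4^0 = Σ x[n]
= (-1) + (-3) + (-1) + (1)

X[0] = -4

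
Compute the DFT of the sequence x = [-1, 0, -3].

X[k] = Σ(n=0 to 2) x[n] · ω_3^(nk)
where ω_3 = e^(-2πi/3)

Computing each X[k]:
X[0] = -4
X[1] = 0.5000-2.5981i
X[2] = 0.5000+2.5981i

X = [-4, 0.5000-2.5981i, 0.5000+2.5981i]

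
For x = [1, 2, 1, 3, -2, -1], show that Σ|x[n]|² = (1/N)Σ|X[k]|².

Time domain:
Σ|x[n]|² = |1|² + |2|² + |1|² + |3|² + |-2|² + |-1|² = 20.0000

Frequency domain:
(1/6)Σ|X[k]|² = (1/6)(|4|² + |-1.0000-5.1962i|² + |4|² + |-4|² + |4|² + |-1.0000+5.1962i|²) = (1/6)·120.0000 = 20.0000

Both sides agree, confirming Parseval's theorem.

Σ|x[n]|² = (1/N)Σ|X[k]|² = 20.0000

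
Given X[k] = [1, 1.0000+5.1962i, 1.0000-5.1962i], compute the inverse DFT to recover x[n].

x[n] = (1/3) Σ(k=0 to 2) X[k] · e^(2πikn/3)

Computing each x[n]:
x[0] = 1
x[1] = -3
x[2] = 3

x = [1, -3, 3]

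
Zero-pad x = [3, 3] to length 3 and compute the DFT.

Original 2-point DFT: [6, 0]
Zero-padded 3-point DFT provides frequency interpolation.

DFT_3([x, 0, ...]) = [6, 1.5000-2.5981i, 1.5000+2.5981i]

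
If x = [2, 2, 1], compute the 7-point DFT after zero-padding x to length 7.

Original 3-point DFT: [5, 0.5000-0.8660i, 0.5000+0.8660i]
Zero-padded 7-point DFT provides frequency interpolation.

DFT_7([x, 0, ...]) = [5, 3.0245-2.5386i, 0.6540-1.5160i, 0.8216-0.0859i, 0.8216+0.0859i, 0.6540+1.5160i, 3.0245+2.5386i]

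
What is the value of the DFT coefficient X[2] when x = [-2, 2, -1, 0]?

X[2] = Σ(n=0 to 3) x[n] · ω_4^(2n) where ω_4 = e^(-2πi/4)
= (-2)·ω_4^0 + (2)·ω_4^2 + (-1)·ω_4^4 + (0)·ω_4^6

X[2] = -5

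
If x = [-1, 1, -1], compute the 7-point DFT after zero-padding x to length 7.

Original 3-point DFT: [-1, -1.0000-1.7321i, -1.0000+1.7321i]
Zero-padded 7-point DFT provides frequency interpolation.

DFT_7([x, 0, ...]) = [-1, -0.1540+0.1931i, -0.3216-1.4088i, -2.5245-1.2157i, -2.5245+1.2157i, -0.3216+1.4088i, -0.1540-0.1931i]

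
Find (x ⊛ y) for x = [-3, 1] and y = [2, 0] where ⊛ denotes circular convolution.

(x ⊛ y)[n] = Σ(m=0 to 1) x[m] · y[(n-m) mod 2]

Computing each output sample:
(x ⊛ y)[0] = -6
(x ⊛ y)[1] = 2

x ⊛ y = [-6, 2]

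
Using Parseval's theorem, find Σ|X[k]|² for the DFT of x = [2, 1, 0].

Parseval: Σ|x[n]|² = (1/N)Σ|X[k]|², so Σ|X[k]|² = N·Σ|x[n]|² = 3·5.0000

Σ|X[k]|² = N·Σ|x[n]|² = 3·5.0000 = 15.0000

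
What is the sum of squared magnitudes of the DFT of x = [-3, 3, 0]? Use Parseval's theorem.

Parseval: Σ|x[n]|² = (1/N)Σ|X[k]|², so Σ|X[k]|² = N·Σ|x[n]|² = 3·18.0000

Σ|X[k]|² = N·Σ|x[n]|² = 3·18.0000 = 54.0000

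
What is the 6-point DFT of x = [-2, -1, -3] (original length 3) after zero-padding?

Original 3-point DFT: [-6, -1.7321i, 1.7321i]
Zero-padded 6-point DFT provides frequency interpolation.

DFT_6([x, 0, ...]) = [-6, -1.0000+3.4641i, -1.7321i, -4, 1.7321i, -1.0000-3.4641i]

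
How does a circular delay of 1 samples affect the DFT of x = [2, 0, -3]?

Time shift by 1: X_shifted[k] = ω_3^(1k) · X[k]
Shifted x = [-3, 2, 0]

DFT(x[n-1]) = [-1, -4.0000-1.7321i, -4.0000+1.7321i]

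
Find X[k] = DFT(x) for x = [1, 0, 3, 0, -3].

X[k] = Σ(n=0 to 4) x[n] · ω_5^(nk)
where ω_5 = e^(-2πi/5)

Computing each X[k]:
X[0] = 1
X[1] = -2.3541-4.6165i
X[2] = 4.3541+1.0898i
X[3] = 4.3541-1.0898i
X[4] = -2.3541+4.6165i

X = [1, -2.3541-4.6165i, 4.3541+1.0898i, 4.3541-1.0898i, -2.3541+4.6165i]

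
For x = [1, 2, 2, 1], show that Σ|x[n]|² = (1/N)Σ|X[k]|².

Time domain:
Σ|x[n]|² = |1|² + |2|² + |2|² + |1|² = 10.0000

Frequency domain:
(1/4)Σ|X[k]|² = (1/4)(|6|² + |-1-1i|² + |0|² + |-1+1i|²) = (1/4)·40.0000 = 10.0000

Both sides agree, confirming Parseval's theorem.

Σ|x[n]|² = (1/N)Σ|X[k]|² = 10.0000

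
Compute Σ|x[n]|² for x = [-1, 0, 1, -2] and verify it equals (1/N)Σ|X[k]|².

Time domain:
Σ|x[n]|² = |-1|² + |0|² + |1|² + |-2|² = 6.0000

Frequency domain:
(1/4)Σ|X[k]|² = (1/4)(|-2|² + |-2-2i|² + |2|² + |-2+2i|²) = (1/4)·24.0000 = 6.0000

Both sides agree, confirming Parseval's theorem.

Σ|x[n]|² = (1/N)Σ|X[k]|² = 6.0000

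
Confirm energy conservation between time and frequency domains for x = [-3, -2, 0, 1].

Time domain:
Σ|x[n]|² = |-3|² + |-2|² + |0|² + |1|² = 14.0000

Frequency domain:
(1/4)Σ|X[k]|² = (1/4)(|-4|² + |-3+3i|² + |-2|² + |-3-3i|²) = (1/4)·56.0000 = 14.0000

Both sides agree, confirming Parseval's theorem.

Σ|x[n]|² = (1/N)Σ|X[k]|² = 14.0000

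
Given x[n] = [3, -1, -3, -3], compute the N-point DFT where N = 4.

X[k] = Σ(n=0 to 3) x[n] · ω_4^(nk)
where ω_4 = e^(-2πi/4)

Computing each X[k]:
X[0] = -4
X[1] = 6-2i
X[2] = 4
X[3] = 6+2i

X = [-4, 6-2i, 4, 6+2i]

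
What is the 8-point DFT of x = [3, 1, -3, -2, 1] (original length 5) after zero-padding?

Original 5-point DFT: [0, 7.6631+0.5878i, -0.1631-0.9511i, -0.1631+0.9511i, 7.6631-0.5878i]
Zero-padded 8-point DFT provides frequency interpolation.

DFT_8([x, 0, ...]) = [0, 4.1213+3.7071i, 7-3i, -0.1213-2.2929i, 2, -0.1213+2.2929i, 7+3i, 4.1213-3.7071i]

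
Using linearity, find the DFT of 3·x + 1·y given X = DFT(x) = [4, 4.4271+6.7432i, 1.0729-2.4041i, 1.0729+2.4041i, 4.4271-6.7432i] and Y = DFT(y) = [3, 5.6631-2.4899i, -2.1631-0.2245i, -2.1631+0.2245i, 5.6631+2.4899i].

By linearity: DFT(3x + 1y) = 3·DFT(x) + 1·DFT(y)
= 3·[4, 4.4271+6.7432i, 1.0729-2.4041i, 1.0729+2.4041i, 4.4271-6.7432i] + 1·[3, 5.6631-2.4899i, -2.1631-0.2245i, -2.1631+0.2245i, 5.6631+2.4899i]

Computing element-wise:
Z[0] = 3·(4) + 1·(3) = 15
Z[1] = 3·(4.4271+6.7432i) + 1·(5.6631-2.4899i) = 18.9444+17.7397i
Z[2] = 3·(1.0729-2.4041i) + 1·(-2.1631-0.2245i) = 1.0556-7.4368i
Z[3] = 3·(1.0729+2.4041i) + 1·(-2.1631+0.2245i) = 1.0556+7.4368i
Z[4] = 3·(4.4271-6.7432i) + 1·(5.6631+2.4899i) = 18.9444-17.7397i

DFT(3x + 1y) = 3·X + 1·Y = [15, 18.9444+17.7397i, 1.0556-7.4368i, 1.0556+7.4368i, 18.9444-17.7397i]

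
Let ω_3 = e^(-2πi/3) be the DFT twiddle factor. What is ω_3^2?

ω_3^2 = e^(-2πi·2/3)
= cos(-2π·2/3) + i·sin(-2π·2/3)
= cos(-4π/3) + i·sin(-4π/3)

ω_3^2 = cos(-4π/3) + i·sin(-4π/3) = -0.5000+0.8660i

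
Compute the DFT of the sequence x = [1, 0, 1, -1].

X[k] = Σ(n=0 to 3) x[n] · ω_4^(nk)
where ω_4 = e^(-2πi/4)

Computing each X[k]:
X[0] = 1
X[1] = -1i
X[2] = 3
X[3] = 1i

X = [1, -1i, 3, 1i]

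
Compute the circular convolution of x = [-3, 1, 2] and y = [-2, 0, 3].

(x ⊛ y)[n] = Σ(m=0 to 2) x[m] · y[(n-m) mod 3]

Computing each output sample:
(x ⊛ y)[0] = 9
(x ⊛ y)[1] = 4
(x ⊛ y)[2] = -13

x ⊛ y = [9, 4, -13]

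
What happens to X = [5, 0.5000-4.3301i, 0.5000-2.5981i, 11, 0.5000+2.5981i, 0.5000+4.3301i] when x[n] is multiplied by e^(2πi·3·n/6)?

Modulation property: DFT(ω_6^(-3n)·x[n]) = X[(k-3) mod 6], so circularly shift X by 3 positions.

X[k-3] = [11, 0.5000+2.5981i, 0.5000+4.3301i, 5, 0.5000-4.3301i, 0.5000-2.5981i]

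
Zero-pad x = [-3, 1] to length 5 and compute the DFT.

Original 2-point DFT: [-2, -4]
Zero-padded 5-point DFT provides frequency interpolation.

DFT_5([x, 0, ...]) = [-2, -2.6910-0.9511i, -3.8090-0.5878i, -3.8090+0.5878i, -2.6910+0.9511i]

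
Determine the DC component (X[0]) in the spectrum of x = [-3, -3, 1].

X[0] = Σ(n=0 to 2) x[n] · ω_3^0 = Σ x[n]
= (-3) + (-3) + (1)

X[0] = -5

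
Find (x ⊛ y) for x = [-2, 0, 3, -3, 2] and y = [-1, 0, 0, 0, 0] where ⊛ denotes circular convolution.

(x ⊛ y)[n] = Σ(m=0 to 4) x[m] · y[(n-m) mod 5]

Computing each output sample:
(x ⊛ y)[0] = 2
(x ⊛ y)[1] = 0
(x ⊛ y)[2] = -3
(x ⊛ y)[3] = 3
(x ⊛ y)[4] = -2

x ⊛ y = [2, 0, -3, 3, -2]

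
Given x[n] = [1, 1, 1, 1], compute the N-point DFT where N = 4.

X[k] = Σ(n=0 to 3) x[n] · ω_4^(nk)
where ω_4 = e^(-2πi/4)

Computing each X[k]:
X[0] = 4
X[1] = 0
X[2] = 0
X[3] = 0

X = [4, 0, 0, 0]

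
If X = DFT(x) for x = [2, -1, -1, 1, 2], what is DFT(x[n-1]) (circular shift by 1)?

Time shift by 1: X_shifted[k] = ω_5^(1k) · X[k]
Shifted x = [2, 2, -1, -1, 1]

DFT(x[n-1]) = [3, 4.5451-0.9511i, -1.0451-0.5878i, -1.0451+0.5878i, 4.5451+0.9511i]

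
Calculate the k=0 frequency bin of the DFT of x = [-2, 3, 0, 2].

X[0] = Σ(n=0 to 3) x[n] · ω_4^0 = Σ x[n]
= (-2) + (3) + (0) + (2)

X[0] = 3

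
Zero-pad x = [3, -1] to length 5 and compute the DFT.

Original 2-point DFT: [2, 4]
Zero-padded 5-point DFT provides frequency interpolation.

DFT_5([x, 0, ...]) = [2, 2.6910+0.9511i, 3.8090+0.5878i, 3.8090-0.5878i, 2.6910-0.9511i]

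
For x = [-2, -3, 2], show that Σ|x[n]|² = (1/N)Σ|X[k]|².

Time domain:
Σ|x[n]|² = |-2|² + |-3|² + |2|² = 17.0000

Frequency domain:
(1/3)Σ|X[k]|² = (1/3)(|-3|² + |-1.5000+4.3301i|² + |-1.5000-4.3301i|²) = (1/3)·51.0000 = 17.0000

Both sides agree, confirming Parseval's theorem.

Σ|x[n]|² = (1/N)Σ|X[k]|² = 17.0000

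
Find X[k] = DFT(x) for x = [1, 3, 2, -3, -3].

X[k] = Σ(n=0 to 4) x[n] · ω_5^(nk)
where ω_5 = e^(-2πi/5)

Computing each X[k]:
X[0] = 0
X[1] = 1.8090-8.6453i
X[2] = 0.6910+1.2286i
X[3] = 0.6910-1.2286i
X[4] = 1.8090+8.6453i

X = [0, 1.8090-8.6453i, 0.6910+1.2286i, 0.6910-1.2286i, 1.8090+8.6453i]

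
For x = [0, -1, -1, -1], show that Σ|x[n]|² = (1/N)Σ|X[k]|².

Time domain:
Σ|x[n]|² = |0|² + |-1|² + |-1|² + |-1|² = 3.0000

Frequency domain:
(1/4)Σ|X[k]|² = (1/4)(|-3|² + |1|² + |1|² + |1|²) = (1/4)·12.0000 = 3.0000

Both sides agree, confirming Parseval's theorem.

Σ|x[n]|² = (1/N)Σ|X[k]|² = 3.0000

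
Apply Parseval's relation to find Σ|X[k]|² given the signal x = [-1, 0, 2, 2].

Parseval: Σ|x[n]|² = (1/N)Σ|X[k]|², so Σ|X[k]|² = N·Σ|x[n]|² = 4·9.0000

Σ|X[k]|² = N·Σ|x[n]|² = 4·9.0000 = 36.0000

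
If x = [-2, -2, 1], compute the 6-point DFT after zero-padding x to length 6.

Original 3-point DFT: [-3, -1.5000+2.5981i, -1.5000-2.5981i]
Zero-padded 6-point DFT provides frequency interpolation.

DFT_6([x, 0, ...]) = [-3, -3.5000+0.8660i, -1.5000+2.5981i, 1, -1.5000-2.5981i, -3.5000-0.8660i]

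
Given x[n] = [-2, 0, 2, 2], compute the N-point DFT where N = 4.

X[k] = Σ(n=0 to 3) x[n] · ω_4^(nk)
where ω_4 = e^(-2πi/4)

Computing each X[k]:
X[0] = 2
X[1] = -4+2i
X[2] = -2
X[3] = -4-2i

X = [2, -4+2i, -2, -4-2i]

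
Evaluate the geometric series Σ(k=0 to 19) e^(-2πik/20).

Sum of all nth roots of unity equals 0 for n > 1 (geometric series with r ≠ 1).

0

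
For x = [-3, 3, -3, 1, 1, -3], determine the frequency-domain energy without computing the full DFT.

Parseval: Σ|x[n]|² = (1/N)Σ|X[k]|², so Σ|X[k]|² = N·Σ|x[n]|² = 6·38.0000

Σ|X[k]|² = N·Σ|x[n]|² = 6·38.0000 = 228.0000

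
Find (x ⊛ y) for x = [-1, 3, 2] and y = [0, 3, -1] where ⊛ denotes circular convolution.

(x ⊛ y)[n] = Σ(m=0 to 2) x[m] · y[(n-m) mod 3]

Computing each output sample:
(x ⊛ y)[0] = 3
(x ⊛ y)[1] = -5
(x ⊛ y)[2] = 10

x ⊛ y = [3, -5, 10]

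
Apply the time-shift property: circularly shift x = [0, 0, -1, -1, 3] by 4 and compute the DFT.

Time shift by 4: X_shifted[k] = ω_5^(4k) · X[k]
Shifted x = [0, -1, -1, 3, 0]

DFT(x[n-4]) = [1, -1.9271+3.3022i, 1.4271-3.2164i, 1.4271+3.2164i, -1.9271-3.3022i]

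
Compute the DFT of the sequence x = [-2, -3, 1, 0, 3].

X[k] = Σ(n=0 to 4) x[n] · ω_5^(nk)
where ω_5 = e^(-2πi/5)

Computing each X[k]:
X[0] = -1
X[1] = -2.8090+5.1186i
X[2] = -1.6910+4.4778i
X[3] = -1.6910-4.4778i
X[4] = -2.8090-5.1186i

X = [-1, -2.8090+5.1186i, -1.6910+4.4778i, -1.6910-4.4778i, -2.8090-5.1186i]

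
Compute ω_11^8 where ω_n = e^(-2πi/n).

ω_11^8 = e^(-2πi·8/11)
= cos(-2π·8/11) + i·sin(-2π·8/11)
= cos(-16π/11) + i·sin(-16π/11)

ω_11^8 = cos(-16π/11) + i·sin(-16π/11) = -0.1423+0.9898i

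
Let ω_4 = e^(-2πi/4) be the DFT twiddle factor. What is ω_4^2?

ω_4^2 = e^(-2πi·2/4)
= cos(-2π·2/4) + i·sin(-2π·2/4)
= cos(-4π/4) + i·sin(-4π/4)

ω_4^2 = cos(-4π/4) + i·sin(-4π/4) = -1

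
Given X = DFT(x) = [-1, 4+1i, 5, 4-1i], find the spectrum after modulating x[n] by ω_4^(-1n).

Modulation property: DFT(ω_4^(-1n)·x[n]) = X[(k-1) mod 4], so circularly shift X by 1 positions.

X[k-1] = [4-1i, -1, 4+1i, 5]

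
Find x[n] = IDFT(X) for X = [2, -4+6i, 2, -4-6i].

x[n] = (1/4) Σ(k=0 to 3) X[k] · e^(2πikn/4)

Computing each x[n]:
x[0] = -1
x[1] = -3
x[2] = 3
x[3] = 3

x = [-1, -3, 3, 3]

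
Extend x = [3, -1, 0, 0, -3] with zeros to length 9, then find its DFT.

Original 5-point DFT: [-1, 1.7639-1.9021i, 6.2361-1.1756i, 6.2361+1.1756i, 1.7639+1.9021i]
Zero-padded 9-point DFT provides frequency interpolation.

DFT_9([x, 0, ...]) = [-1, 5.0530+1.6688i, 0.5282-0.9436i, 5.0000+3.4641i, 3.4187-2.6124i, 3.4187+2.6124i, 5.0000-3.4641i, 0.5282+0.9436i, 5.0530-1.6688i]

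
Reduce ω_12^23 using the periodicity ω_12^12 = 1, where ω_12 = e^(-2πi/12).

Since ω_12^12 = 1, powers reduce modulo 12.
23 mod 12 = 11
So ω_12^23 = ω_12^11 = e^(-2πi·11/12)

ω_12^23 = ω_12^11 = 0.8660+0.5000i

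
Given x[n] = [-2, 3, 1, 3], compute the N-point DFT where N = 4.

X[k] = Σ(n=0 to 3) x[n] · ω_4^(nk)
where ω_4 = e^(-2πi/4)

Computing each X[k]:
X[0] = 5
X[1] = -3
X[2] = -7
X[3] = -3

X = [5, -3, -7, -3]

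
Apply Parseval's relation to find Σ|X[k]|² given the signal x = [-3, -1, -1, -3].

Parseval: Σ|x[n]|² = (1/N)Σ|X[k]|², so Σ|X[k]|² = N·Σ|x[n]|² = 4·20.0000

Σ|X[k]|² = N·Σ|x[n]|² = 4·20.0000 = 80.0000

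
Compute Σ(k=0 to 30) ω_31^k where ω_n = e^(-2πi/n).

Sum of all nth roots of unity equals 0 for n > 1 (geometric series with r ≠ 1).

0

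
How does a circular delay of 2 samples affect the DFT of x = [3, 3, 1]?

Time shift by 2: X_shifted[k] = ω_3^(2k) · X[k]
Shifted x = [3, 1, 3]

DFT(x[n-2]) = [7, 1.0000+1.7321i, 1.0000-1.7321i]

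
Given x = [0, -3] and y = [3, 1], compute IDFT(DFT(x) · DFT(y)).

(x ⊛ y)[n] = Σ(m=0 to 1) x[m] · y[(n-m) mod 2]

Computing each output sample:
(x ⊛ y)[0] = -3
(x ⊛ y)[1] = -9

x ⊛ y = [-3, -9]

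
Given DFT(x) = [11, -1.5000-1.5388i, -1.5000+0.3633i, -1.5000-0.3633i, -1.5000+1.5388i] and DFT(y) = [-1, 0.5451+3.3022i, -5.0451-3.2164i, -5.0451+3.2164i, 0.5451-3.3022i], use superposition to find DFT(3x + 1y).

By linearity: DFT(3x + 1y) = 3·DFT(x) + 1·DFT(y)
= 3·[11, -1.5000-1.5388i, -1.5000+0.3633i, -1.5000-0.3633i, -1.5000+1.5388i] + 1·[-1, 0.5451+3.3022i, -5.0451-3.2164i, -5.0451+3.2164i, 0.5451-3.3022i]

Computing element-wise:
Z[0] = 3·(11) + 1·(-1) = 32
Z[1] = 3·(-1.5000-1.5388i) + 1·(0.5451+3.3022i) = -3.9549-1.3142i
Z[2] = 3·(-1.5000+0.3633i) + 1·(-5.0451-3.2164i) = -9.5451-2.1265i
Z[3] = 3·(-1.5000-0.3633i) + 1·(-5.0451+3.2164i) = -9.5451+2.1265i
Z[4] = 3·(-1.5000+1.5388i) + 1·(0.5451-3.3022i) = -3.9549+1.3142i

DFT(3x + 1y) = 3·X + 1·Y = [32, -3.9549-1.3142i, -9.5451-2.1265i, -9.5451+2.1265i, -3.9549+1.3142i]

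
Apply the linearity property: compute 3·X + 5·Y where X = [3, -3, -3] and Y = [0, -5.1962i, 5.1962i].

By linearity: DFT(3x + 5y) = 3·DFT(x) + 5·DFT(y)
= 3·[3, -3, -3] + 5·[0, -5.1962i, 5.1962i]

Computing element-wise:
Z[0] = 3·(3) + 5·(0) = 9
Z[1] = 3·(-3) + 5·(-5.1962i) = -9.0000-25.9810i
Z[2] = 3·(-3) + 5·(5.1962i) = -9.0000+25.9810i

DFT(3x + 5y) = 3·X + 5·Y = [9, -9.0000-25.9810i, -9.0000+25.9810i]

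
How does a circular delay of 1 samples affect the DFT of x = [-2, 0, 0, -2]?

Time shift by 1: X_shifted[k] = ω_4^(1k) · X[k]
Shifted x = [-2, -2, 0, 0]

DFT(x[n-1]) = [-4, -2+2i, 0, -2-2i]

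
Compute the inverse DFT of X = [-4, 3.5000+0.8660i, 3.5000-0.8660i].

x[n] = (1/3) Σ(k=0 to 2) X[k] · e^(2πikn/3)

Computing each x[n]:
x[0] = 1
x[1] = -3
x[2] = -2

x = [1, -3, -2]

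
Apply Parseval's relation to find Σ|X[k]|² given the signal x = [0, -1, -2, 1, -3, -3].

Parseval: Σ|x[n]|² = (1/N)Σ|X[k]|², so Σ|X[k]|² = N·Σ|x[n]|² = 6·24.0000

Σ|X[k]|² = N·Σ|x[n]|² = 6·24.0000 = 144.0000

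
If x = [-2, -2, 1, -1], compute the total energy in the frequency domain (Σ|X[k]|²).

Parseval: Σ|x[n]|² = (1/N)Σ|X[k]|², so Σ|X[k]|² = N·Σ|x[n]|² = 4·10.0000

Σ|X[k]|² = N·Σ|x[n]|² = 4·10.0000 = 40.0000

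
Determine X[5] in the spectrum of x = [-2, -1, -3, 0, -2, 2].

X[5] = Σ(n=0 to 5) x[n] · ω_6^(5n) where ω_6 = e^(-2πi/6)
= (-2)·ω_6^0 + (-1)·ω_6^5 + (-3)·ω_6^10 + (0)·ω_6^15 + (-2)·ω_6^20 + (2)·ω_6^25

X[5] = 1.0000-3.4641i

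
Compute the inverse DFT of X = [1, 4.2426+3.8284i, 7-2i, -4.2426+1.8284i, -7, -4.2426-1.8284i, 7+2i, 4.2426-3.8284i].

x[n] = (1/8) Σ(k=0 to 7) X[k] · e^(2πikn/8)

Computing each x[n]:
x[0] = 1
x[1] = 2
x[2] = -3
x[3] = -2
x[4] = 1
x[5] = 1
x[6] = -2
x[7] = 3

x = [1, 2, -3, -2, 1, 1, -2, 3]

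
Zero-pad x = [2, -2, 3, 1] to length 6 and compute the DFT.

Original 4-point DFT: [4, -1+3i, 6, -1-3i]
Zero-padded 6-point DFT provides frequency interpolation.

DFT_6([x, 0, ...]) = [4, -1.5000-0.8660i, 2.5000+4.3301i, 6, 2.5000-4.3301i, -1.5000+0.8660i]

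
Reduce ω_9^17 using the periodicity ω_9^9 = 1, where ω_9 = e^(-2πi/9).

Since ω_9^9 = 1, powers reduce modulo 9.
17 mod 9 = 8
So ω_9^17 = ω_9^8 = e^(-2πi·8/9)

ω_9^17 = ω_9^8 = 0.7660+0.6428i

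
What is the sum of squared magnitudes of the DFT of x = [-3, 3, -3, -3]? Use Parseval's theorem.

Parseval: Σ|x[n]|² = (1/N)Σ|X[k]|², so Σ|X[k]|² = N·Σ|x[n]|² = 4·36.0000

Σ|X[k]|² = N·Σ|x[n]|² = 4·36.0000 = 144.0000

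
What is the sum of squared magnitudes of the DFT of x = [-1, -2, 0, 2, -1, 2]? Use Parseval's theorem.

Parseval: Σ|x[n]|² = (1/N)Σ|X[k]|², so Σ|X[k]|² = N·Σ|x[n]|² = 6·14.0000

Σ|X[k]|² = N·Σ|x[n]|² = 6·14.0000 = 84.0000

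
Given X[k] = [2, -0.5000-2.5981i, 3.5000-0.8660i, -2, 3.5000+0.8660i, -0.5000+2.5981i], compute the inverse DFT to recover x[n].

x[n] = (1/6) Σ(k=0 to 5) X[k] · e^(2πikn/6)

Computing each x[n]:
x[0] = 1
x[1] = 1
x[2] = 0
x[3] = 2
x[4] = -1
x[5] = -1

x = [1, 1, 0, 2, -1, -1]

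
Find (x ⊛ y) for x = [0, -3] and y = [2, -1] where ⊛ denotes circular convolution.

(x ⊛ y)[n] = Σ(m=0 to 1) x[m] · y[(n-m) mod 2]

Computing each output sample:
(x ⊛ y)[0] = 3
(x ⊛ y)[1] = -6

x ⊛ y = [3, -6]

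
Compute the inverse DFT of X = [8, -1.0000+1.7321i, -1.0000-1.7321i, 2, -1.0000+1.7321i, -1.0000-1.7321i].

x[n] = (1/6) Σ(k=0 to 5) X[k] · e^(2πikn/6)

Computing each x[n]:
x[0] = 1
x[1] = 1
x[2] = 1
x[3] = 1
x[4] = 3
x[5] = 1

x = [1, 1, 1, 1, 3, 1]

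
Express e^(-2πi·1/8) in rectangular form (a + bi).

ω_8^1 = e^(-2πi·1/8)
= cos(-2π·1/8) + i·sin(-2π·1/8)
= cos(-2π/8) + i·sin(-2π/8)

ω_8^1 = cos(-2π/8) + i·sin(-2π/8) = 0.7071-0.7071i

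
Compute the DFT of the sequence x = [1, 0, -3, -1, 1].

X[k] = Σ(n=0 to 4) x[n] · ω_5^(nk)
where ω_5 = e^(-2πi/5)

Computing each X[k]:
X[0] = -2
X[1] = 4.5451+2.1266i
X[2] = -1.0451-1.3143i
X[3] = -1.0451+1.3143i
X[4] = 4.5451-2.1266i

X = [-2, 4.5451+2.1266i, -1.0451-1.3143i, -1.0451+1.3143i, 4.5451-2.1266i]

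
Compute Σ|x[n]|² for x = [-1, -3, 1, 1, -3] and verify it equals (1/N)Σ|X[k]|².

Time domain:
Σ|x[n]|² = |-1|² + |-3|² + |1|² + |1|² + |-3|² = 21.0000

Frequency domain:
(1/5)Σ|X[k]|² = (1/5)(|-5|² + |-4.4721|² + |4.4721|² + |4.4721|² + |-4.4721|²) = (1/5)·105.0000 = 21.0000

Both sides agree, confirming Parseval's theorem.

Σ|x[n]|² = (1/N)Σ|X[k]|² = 21.0000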